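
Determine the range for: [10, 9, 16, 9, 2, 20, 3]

18

Step 1: Identify the maximum value: max = 20
Step 2: Identify the minimum value: min = 2
Step 3: Range = max - min = 20 - 2 = 18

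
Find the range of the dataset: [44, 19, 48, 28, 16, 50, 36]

34

Step 1: Identify the maximum value: max = 50
Step 2: Identify the minimum value: min = 16
Step 3: Range = max - min = 50 - 16 = 34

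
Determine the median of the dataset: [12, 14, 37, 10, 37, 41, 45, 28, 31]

31

Step 1: Sort the data in ascending order: [10, 12, 14, 28, 31, 37, 37, 41, 45]
Step 2: The number of values is n = 9.
Step 3: Since n is odd, the median is the middle value at position 5: 31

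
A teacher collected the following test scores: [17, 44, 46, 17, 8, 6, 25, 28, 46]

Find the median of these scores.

25

Step 1: Sort the data in ascending order: [6, 8, 17, 17, 25, 28, 44, 46, 46]
Step 2: The number of values is n = 9.
Step 3: Since n is odd, the median is the middle value at position 5: 25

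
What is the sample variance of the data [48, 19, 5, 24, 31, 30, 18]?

179.3333

Step 1: Compute the mean: (48 + 19 + 5 + 24 + 31 + 30 + 18) / 7 = 25
Step 2: Compute squared deviations from the mean:
  (48 - 25)^2 = 529
  (19 - 25)^2 = 36
  (5 - 25)^2 = 400
  (24 - 25)^2 = 1
  (31 - 25)^2 = 36
  (30 - 25)^2 = 25
  (18 - 25)^2 = 49
Step 3: Sum of squared deviations = 1076
Step 4: Sample variance = 1076 / 6 = 179.3333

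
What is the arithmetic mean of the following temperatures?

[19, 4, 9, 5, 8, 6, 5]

8

Step 1: Sum all values: 19 + 4 + 9 + 5 + 8 + 6 + 5 = 56
Step 2: Count the number of values: n = 7
Step 3: Mean = sum / n = 56 / 7 = 8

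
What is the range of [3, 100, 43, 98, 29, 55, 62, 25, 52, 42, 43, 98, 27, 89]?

97

Step 1: Identify the maximum value: max = 100
Step 2: Identify the minimum value: min = 3
Step 3: Range = max - min = 100 - 3 = 97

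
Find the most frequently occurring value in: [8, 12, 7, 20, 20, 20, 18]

20

Step 1: Count the frequency of each value:
  7: appears 1 time(s)
  8: appears 1 time(s)
  12: appears 1 time(s)
  18: appears 1 time(s)
  20: appears 3 time(s)
Step 2: The value 20 appears most frequently (3 times).
Step 3: Mode = 20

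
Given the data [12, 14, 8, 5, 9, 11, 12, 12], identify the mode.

12

Step 1: Count the frequency of each value:
  5: appears 1 time(s)
  8: appears 1 time(s)
  9: appears 1 time(s)
  11: appears 1 time(s)
  12: appears 3 time(s)
  14: appears 1 time(s)
Step 2: The value 12 appears most frequently (3 times).
Step 3: Mode = 12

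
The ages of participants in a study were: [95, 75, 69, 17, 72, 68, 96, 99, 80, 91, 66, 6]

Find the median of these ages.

73.5

Step 1: Sort the data in ascending order: [6, 17, 66, 68, 69, 72, 75, 80, 91, 95, 96, 99]
Step 2: The number of values is n = 12.
Step 3: Since n is even, the median is the average of positions 6 and 7:
  Median = (72 + 75) / 2 = 73.5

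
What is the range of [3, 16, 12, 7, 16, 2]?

14

Step 1: Identify the maximum value: max = 16
Step 2: Identify the minimum value: min = 2
Step 3: Range = max - min = 16 - 2 = 14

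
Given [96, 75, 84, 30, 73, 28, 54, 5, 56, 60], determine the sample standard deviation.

28.1166

Step 1: Compute the mean: 56.1
Step 2: Sum of squared deviations from the mean: 7114.9
Step 3: Sample variance = 7114.9 / 9 = 790.5444
Step 4: Standard deviation = sqrt(790.5444) = 28.1166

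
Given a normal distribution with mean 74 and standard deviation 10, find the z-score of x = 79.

0.5

Step 1: Recall the z-score formula: z = (x - mu) / sigma
Step 2: Substitute values: z = (79 - 74) / 10
Step 3: z = 5 / 10 = 0.5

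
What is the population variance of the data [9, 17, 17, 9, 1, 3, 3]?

37.3878

Step 1: Compute the mean: (9 + 17 + 17 + 9 + 1 + 3 + 3) / 7 = 8.4286
Step 2: Compute squared deviations from the mean:
  (9 - 8.4286)^2 = 0.3265
  (17 - 8.4286)^2 = 73.4694
  (17 - 8.4286)^2 = 73.4694
  (9 - 8.4286)^2 = 0.3265
  (1 - 8.4286)^2 = 55.1837
  (3 - 8.4286)^2 = 29.4694
  (3 - 8.4286)^2 = 29.4694
Step 3: Sum of squared deviations = 261.7143
Step 4: Population variance = 261.7143 / 7 = 37.3878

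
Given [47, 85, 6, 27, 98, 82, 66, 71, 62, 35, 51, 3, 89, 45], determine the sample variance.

886.7967

Step 1: Compute the mean: (47 + 85 + 6 + 27 + 98 + 82 + 66 + 71 + 62 + 35 + 51 + 3 + 89 + 45) / 14 = 54.7857
Step 2: Compute squared deviations from the mean:
  (47 - 54.7857)^2 = 60.6173
  (85 - 54.7857)^2 = 912.9031
  (6 - 54.7857)^2 = 2380.0459
  (27 - 54.7857)^2 = 772.0459
  (98 - 54.7857)^2 = 1867.4745
  (82 - 54.7857)^2 = 740.6173
  (66 - 54.7857)^2 = 125.7602
  (71 - 54.7857)^2 = 262.9031
  (62 - 54.7857)^2 = 52.0459
  (35 - 54.7857)^2 = 391.4745
  (51 - 54.7857)^2 = 14.3316
  (3 - 54.7857)^2 = 2681.7602
  (89 - 54.7857)^2 = 1170.6173
  (45 - 54.7857)^2 = 95.7602
Step 3: Sum of squared deviations = 11528.3571
Step 4: Sample variance = 11528.3571 / 13 = 886.7967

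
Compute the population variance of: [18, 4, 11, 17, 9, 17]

26.2222

Step 1: Compute the mean: (18 + 4 + 11 + 17 + 9 + 17) / 6 = 12.6667
Step 2: Compute squared deviations from the mean:
  (18 - 12.6667)^2 = 28.4444
  (4 - 12.6667)^2 = 75.1111
  (11 - 12.6667)^2 = 2.7778
  (17 - 12.6667)^2 = 18.7778
  (9 - 12.6667)^2 = 13.4444
  (17 - 12.6667)^2 = 18.7778
Step 3: Sum of squared deviations = 157.3333
Step 4: Population variance = 157.3333 / 6 = 26.2222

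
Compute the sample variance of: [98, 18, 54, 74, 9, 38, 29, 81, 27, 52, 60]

777.0909

Step 1: Compute the mean: (98 + 18 + 54 + 74 + 9 + 38 + 29 + 81 + 27 + 52 + 60) / 11 = 49.0909
Step 2: Compute squared deviations from the mean:
  (98 - 49.0909)^2 = 2392.0992
  (18 - 49.0909)^2 = 966.6446
  (54 - 49.0909)^2 = 24.0992
  (74 - 49.0909)^2 = 620.4628
  (9 - 49.0909)^2 = 1607.281
  (38 - 49.0909)^2 = 123.0083
  (29 - 49.0909)^2 = 403.6446
  (81 - 49.0909)^2 = 1018.1901
  (27 - 49.0909)^2 = 488.0083
  (52 - 49.0909)^2 = 8.4628
  (60 - 49.0909)^2 = 119.0083
Step 3: Sum of squared deviations = 7770.9091
Step 4: Sample variance = 7770.9091 / 10 = 777.0909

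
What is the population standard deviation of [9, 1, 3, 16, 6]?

5.2536

Step 1: Compute the mean: 7
Step 2: Sum of squared deviations from the mean: 138
Step 3: Population variance = 138 / 5 = 27.6
Step 4: Standard deviation = sqrt(27.6) = 5.2536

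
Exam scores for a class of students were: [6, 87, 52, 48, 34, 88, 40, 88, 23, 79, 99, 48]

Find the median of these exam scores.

50

Step 1: Sort the data in ascending order: [6, 23, 34, 40, 48, 48, 52, 79, 87, 88, 88, 99]
Step 2: The number of values is n = 12.
Step 3: Since n is even, the median is the average of positions 6 and 7:
  Median = (48 + 52) / 2 = 50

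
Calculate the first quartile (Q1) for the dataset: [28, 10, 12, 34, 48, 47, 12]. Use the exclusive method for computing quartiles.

12

Step 1: Sort the data: [10, 12, 12, 28, 34, 47, 48]
Step 2: n = 7
Step 3: Using the exclusive quartile method:
  Q1 = 12
  Q2 (median) = 28
  Q3 = 47
  IQR = Q3 - Q1 = 47 - 12 = 35
Step 4: Q1 = 12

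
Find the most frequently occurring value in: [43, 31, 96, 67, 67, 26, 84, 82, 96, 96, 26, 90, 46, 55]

96

Step 1: Count the frequency of each value:
  26: appears 2 time(s)
  31: appears 1 time(s)
  43: appears 1 time(s)
  46: appears 1 time(s)
  55: appears 1 time(s)
  67: appears 2 time(s)
  82: appears 1 time(s)
  84: appears 1 time(s)
  90: appears 1 time(s)
  96: appears 3 time(s)
Step 2: The value 96 appears most frequently (3 times).
Step 3: Mode = 96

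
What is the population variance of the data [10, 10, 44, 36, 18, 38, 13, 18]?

165.2344

Step 1: Compute the mean: (10 + 10 + 44 + 36 + 18 + 38 + 13 + 18) / 8 = 23.375
Step 2: Compute squared deviations from the mean:
  (10 - 23.375)^2 = 178.8906
  (10 - 23.375)^2 = 178.8906
  (44 - 23.375)^2 = 425.3906
  (36 - 23.375)^2 = 159.3906
  (18 - 23.375)^2 = 28.8906
  (38 - 23.375)^2 = 213.8906
  (13 - 23.375)^2 = 107.6406
  (18 - 23.375)^2 = 28.8906
Step 3: Sum of squared deviations = 1321.875
Step 4: Population variance = 1321.875 / 8 = 165.2344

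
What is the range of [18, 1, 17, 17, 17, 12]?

17

Step 1: Identify the maximum value: max = 18
Step 2: Identify the minimum value: min = 1
Step 3: Range = max - min = 18 - 1 = 17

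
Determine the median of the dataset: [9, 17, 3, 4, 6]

6

Step 1: Sort the data in ascending order: [3, 4, 6, 9, 17]
Step 2: The number of values is n = 5.
Step 3: Since n is odd, the median is the middle value at position 3: 6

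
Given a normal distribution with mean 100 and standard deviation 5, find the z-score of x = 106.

1.2

Step 1: Recall the z-score formula: z = (x - mu) / sigma
Step 2: Substitute values: z = (106 - 100) / 5
Step 3: z = 6 / 5 = 1.2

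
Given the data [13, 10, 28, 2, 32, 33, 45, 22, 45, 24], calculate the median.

26

Step 1: Sort the data in ascending order: [2, 10, 13, 22, 24, 28, 32, 33, 45, 45]
Step 2: The number of values is n = 10.
Step 3: Since n is even, the median is the average of positions 5 and 6:
  Median = (24 + 28) / 2 = 26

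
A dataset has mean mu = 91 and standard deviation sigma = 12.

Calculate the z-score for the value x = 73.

-1.5

Step 1: Recall the z-score formula: z = (x - mu) / sigma
Step 2: Substitute values: z = (73 - 91) / 12
Step 3: z = -18 / 12 = -1.5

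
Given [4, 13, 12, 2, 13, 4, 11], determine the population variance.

20.2449

Step 1: Compute the mean: (4 + 13 + 12 + 2 + 13 + 4 + 11) / 7 = 8.4286
Step 2: Compute squared deviations from the mean:
  (4 - 8.4286)^2 = 19.6122
  (13 - 8.4286)^2 = 20.898
  (12 - 8.4286)^2 = 12.7551
  (2 - 8.4286)^2 = 41.3265
  (13 - 8.4286)^2 = 20.898
  (4 - 8.4286)^2 = 19.6122
  (11 - 8.4286)^2 = 6.6122
Step 3: Sum of squared deviations = 141.7143
Step 4: Population variance = 141.7143 / 7 = 20.2449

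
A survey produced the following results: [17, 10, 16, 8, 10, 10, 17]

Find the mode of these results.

10

Step 1: Count the frequency of each value:
  8: appears 1 time(s)
  10: appears 3 time(s)
  16: appears 1 time(s)
  17: appears 2 time(s)
Step 2: The value 10 appears most frequently (3 times).
Step 3: Mode = 10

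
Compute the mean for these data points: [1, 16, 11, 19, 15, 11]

12.1667

Step 1: Sum all values: 1 + 16 + 11 + 19 + 15 + 11 = 73
Step 2: Count the number of values: n = 6
Step 3: Mean = sum / n = 73 / 6 = 12.1667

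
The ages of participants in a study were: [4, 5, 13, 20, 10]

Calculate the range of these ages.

16

Step 1: Identify the maximum value: max = 20
Step 2: Identify the minimum value: min = 4
Step 3: Range = max - min = 20 - 4 = 16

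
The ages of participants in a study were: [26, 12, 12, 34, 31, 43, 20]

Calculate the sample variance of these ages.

133.9524

Step 1: Compute the mean: (26 + 12 + 12 + 34 + 31 + 43 + 20) / 7 = 25.4286
Step 2: Compute squared deviations from the mean:
  (26 - 25.4286)^2 = 0.3265
  (12 - 25.4286)^2 = 180.3265
  (12 - 25.4286)^2 = 180.3265
  (34 - 25.4286)^2 = 73.4694
  (31 - 25.4286)^2 = 31.0408
  (43 - 25.4286)^2 = 308.7551
  (20 - 25.4286)^2 = 29.4694
Step 3: Sum of squared deviations = 803.7143
Step 4: Sample variance = 803.7143 / 6 = 133.9524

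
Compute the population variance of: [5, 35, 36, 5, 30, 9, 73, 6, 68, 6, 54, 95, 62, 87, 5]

989.1733

Step 1: Compute the mean: (5 + 35 + 36 + 5 + 30 + 9 + 73 + 6 + 68 + 6 + 54 + 95 + 62 + 87 + 5) / 15 = 38.4
Step 2: Compute squared deviations from the mean:
  (5 - 38.4)^2 = 1115.56
  (35 - 38.4)^2 = 11.56
  (36 - 38.4)^2 = 5.76
  (5 - 38.4)^2 = 1115.56
  (30 - 38.4)^2 = 70.56
  (9 - 38.4)^2 = 864.36
  (73 - 38.4)^2 = 1197.16
  (6 - 38.4)^2 = 1049.76
  (68 - 38.4)^2 = 876.16
  (6 - 38.4)^2 = 1049.76
  (54 - 38.4)^2 = 243.36
  (95 - 38.4)^2 = 3203.56
  (62 - 38.4)^2 = 556.96
  (87 - 38.4)^2 = 2361.96
  (5 - 38.4)^2 = 1115.56
Step 3: Sum of squared deviations = 14837.6
Step 4: Population variance = 14837.6 / 15 = 989.1733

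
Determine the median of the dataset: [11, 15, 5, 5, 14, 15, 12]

12

Step 1: Sort the data in ascending order: [5, 5, 11, 12, 14, 15, 15]
Step 2: The number of values is n = 7.
Step 3: Since n is odd, the median is the middle value at position 4: 12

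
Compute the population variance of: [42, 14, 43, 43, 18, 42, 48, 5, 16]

241.2099

Step 1: Compute the mean: (42 + 14 + 43 + 43 + 18 + 42 + 48 + 5 + 16) / 9 = 30.1111
Step 2: Compute squared deviations from the mean:
  (42 - 30.1111)^2 = 141.3457
  (14 - 30.1111)^2 = 259.5679
  (43 - 30.1111)^2 = 166.1235
  (43 - 30.1111)^2 = 166.1235
  (18 - 30.1111)^2 = 146.679
  (42 - 30.1111)^2 = 141.3457
  (48 - 30.1111)^2 = 320.0123
  (5 - 30.1111)^2 = 630.5679
  (16 - 30.1111)^2 = 199.1235
Step 3: Sum of squared deviations = 2170.8889
Step 4: Population variance = 2170.8889 / 9 = 241.2099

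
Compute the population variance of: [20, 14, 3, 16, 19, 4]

45.8889

Step 1: Compute the mean: (20 + 14 + 3 + 16 + 19 + 4) / 6 = 12.6667
Step 2: Compute squared deviations from the mean:
  (20 - 12.6667)^2 = 53.7778
  (14 - 12.6667)^2 = 1.7778
  (3 - 12.6667)^2 = 93.4444
  (16 - 12.6667)^2 = 11.1111
  (19 - 12.6667)^2 = 40.1111
  (4 - 12.6667)^2 = 75.1111
Step 3: Sum of squared deviations = 275.3333
Step 4: Population variance = 275.3333 / 6 = 45.8889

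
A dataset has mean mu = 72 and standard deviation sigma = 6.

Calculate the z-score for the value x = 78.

1

Step 1: Recall the z-score formula: z = (x - mu) / sigma
Step 2: Substitute values: z = (78 - 72) / 6
Step 3: z = 6 / 6 = 1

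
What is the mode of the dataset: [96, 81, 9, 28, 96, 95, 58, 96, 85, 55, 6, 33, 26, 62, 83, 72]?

96

Step 1: Count the frequency of each value:
  6: appears 1 time(s)
  9: appears 1 time(s)
  26: appears 1 time(s)
  28: appears 1 time(s)
  33: appears 1 time(s)
  55: appears 1 time(s)
  58: appears 1 time(s)
  62: appears 1 time(s)
  72: appears 1 time(s)
  81: appears 1 time(s)
  83: appears 1 time(s)
  85: appears 1 time(s)
  95: appears 1 time(s)
  96: appears 3 time(s)
Step 2: The value 96 appears most frequently (3 times).
Step 3: Mode = 96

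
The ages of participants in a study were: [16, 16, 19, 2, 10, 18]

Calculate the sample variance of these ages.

41.5

Step 1: Compute the mean: (16 + 16 + 19 + 2 + 10 + 18) / 6 = 13.5
Step 2: Compute squared deviations from the mean:
  (16 - 13.5)^2 = 6.25
  (16 - 13.5)^2 = 6.25
  (19 - 13.5)^2 = 30.25
  (2 - 13.5)^2 = 132.25
  (10 - 13.5)^2 = 12.25
  (18 - 13.5)^2 = 20.25
Step 3: Sum of squared deviations = 207.5
Step 4: Sample variance = 207.5 / 5 = 41.5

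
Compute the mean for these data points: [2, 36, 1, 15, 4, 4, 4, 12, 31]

12.1111

Step 1: Sum all values: 2 + 36 + 1 + 15 + 4 + 4 + 4 + 12 + 31 = 109
Step 2: Count the number of values: n = 9
Step 3: Mean = sum / n = 109 / 9 = 12.1111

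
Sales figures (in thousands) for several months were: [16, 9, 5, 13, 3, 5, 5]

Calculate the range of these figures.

13

Step 1: Identify the maximum value: max = 16
Step 2: Identify the minimum value: min = 3
Step 3: Range = max - min = 16 - 3 = 13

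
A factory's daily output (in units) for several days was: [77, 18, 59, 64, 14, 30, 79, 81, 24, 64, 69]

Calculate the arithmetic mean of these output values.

52.6364

Step 1: Sum all values: 77 + 18 + 59 + 64 + 14 + 30 + 79 + 81 + 24 + 64 + 69 = 579
Step 2: Count the number of values: n = 11
Step 3: Mean = sum / n = 579 / 11 = 52.6364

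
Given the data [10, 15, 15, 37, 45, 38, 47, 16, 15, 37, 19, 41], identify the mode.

15

Step 1: Count the frequency of each value:
  10: appears 1 time(s)
  15: appears 3 time(s)
  16: appears 1 time(s)
  19: appears 1 time(s)
  37: appears 2 time(s)
  38: appears 1 time(s)
  41: appears 1 time(s)
  45: appears 1 time(s)
  47: appears 1 time(s)
Step 2: The value 15 appears most frequently (3 times).
Step 3: Mode = 15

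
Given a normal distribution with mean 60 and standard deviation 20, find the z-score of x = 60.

0

Step 1: Recall the z-score formula: z = (x - mu) / sigma
Step 2: Substitute values: z = (60 - 60) / 20
Step 3: z = 0 / 20 = 0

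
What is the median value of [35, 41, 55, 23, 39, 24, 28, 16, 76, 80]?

37

Step 1: Sort the data in ascending order: [16, 23, 24, 28, 35, 39, 41, 55, 76, 80]
Step 2: The number of values is n = 10.
Step 3: Since n is even, the median is the average of positions 5 and 6:
  Median = (35 + 39) / 2 = 37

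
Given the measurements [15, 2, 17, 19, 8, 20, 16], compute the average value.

13.8571

Step 1: Sum all values: 15 + 2 + 17 + 19 + 8 + 20 + 16 = 97
Step 2: Count the number of values: n = 7
Step 3: Mean = sum / n = 97 / 7 = 13.8571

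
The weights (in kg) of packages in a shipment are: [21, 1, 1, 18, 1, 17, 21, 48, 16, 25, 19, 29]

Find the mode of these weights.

1

Step 1: Count the frequency of each value:
  1: appears 3 time(s)
  16: appears 1 time(s)
  17: appears 1 time(s)
  18: appears 1 time(s)
  19: appears 1 time(s)
  21: appears 2 time(s)
  25: appears 1 time(s)
  29: appears 1 time(s)
  48: appears 1 time(s)
Step 2: The value 1 appears most frequently (3 times).
Step 3: Mode = 1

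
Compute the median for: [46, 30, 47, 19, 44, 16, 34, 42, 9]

34

Step 1: Sort the data in ascending order: [9, 16, 19, 30, 34, 42, 44, 46, 47]
Step 2: The number of values is n = 9.
Step 3: Since n is odd, the median is the middle value at position 5: 34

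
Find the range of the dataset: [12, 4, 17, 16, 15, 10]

13

Step 1: Identify the maximum value: max = 17
Step 2: Identify the minimum value: min = 4
Step 3: Range = max - min = 17 - 4 = 13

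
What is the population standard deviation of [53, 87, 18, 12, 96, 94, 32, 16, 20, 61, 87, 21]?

32.4143

Step 1: Compute the mean: 49.75
Step 2: Sum of squared deviations from the mean: 12608.25
Step 3: Population variance = 12608.25 / 12 = 1050.6875
Step 4: Standard deviation = sqrt(1050.6875) = 32.4143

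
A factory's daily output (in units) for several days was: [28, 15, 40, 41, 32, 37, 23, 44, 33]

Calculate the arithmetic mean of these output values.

32.5556

Step 1: Sum all values: 28 + 15 + 40 + 41 + 32 + 37 + 23 + 44 + 33 = 293
Step 2: Count the number of values: n = 9
Step 3: Mean = sum / n = 293 / 9 = 32.5556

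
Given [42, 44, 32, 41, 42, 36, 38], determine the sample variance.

17.5714

Step 1: Compute the mean: (42 + 44 + 32 + 41 + 42 + 36 + 38) / 7 = 39.2857
Step 2: Compute squared deviations from the mean:
  (42 - 39.2857)^2 = 7.3673
  (44 - 39.2857)^2 = 22.2245
  (32 - 39.2857)^2 = 53.0816
  (41 - 39.2857)^2 = 2.9388
  (42 - 39.2857)^2 = 7.3673
  (36 - 39.2857)^2 = 10.7959
  (38 - 39.2857)^2 = 1.6531
Step 3: Sum of squared deviations = 105.4286
Step 4: Sample variance = 105.4286 / 6 = 17.5714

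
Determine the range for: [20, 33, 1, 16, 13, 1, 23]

32

Step 1: Identify the maximum value: max = 33
Step 2: Identify the minimum value: min = 1
Step 3: Range = max - min = 33 - 1 = 32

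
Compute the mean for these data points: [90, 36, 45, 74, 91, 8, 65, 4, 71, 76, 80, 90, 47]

59.7692

Step 1: Sum all values: 90 + 36 + 45 + 74 + 91 + 8 + 65 + 4 + 71 + 76 + 80 + 90 + 47 = 777
Step 2: Count the number of values: n = 13
Step 3: Mean = sum / n = 777 / 13 = 59.7692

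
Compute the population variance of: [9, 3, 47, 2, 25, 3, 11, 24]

214

Step 1: Compute the mean: (9 + 3 + 47 + 2 + 25 + 3 + 11 + 24) / 8 = 15.5
Step 2: Compute squared deviations from the mean:
  (9 - 15.5)^2 = 42.25
  (3 - 15.5)^2 = 156.25
  (47 - 15.5)^2 = 992.25
  (2 - 15.5)^2 = 182.25
  (25 - 15.5)^2 = 90.25
  (3 - 15.5)^2 = 156.25
  (11 - 15.5)^2 = 20.25
  (24 - 15.5)^2 = 72.25
Step 3: Sum of squared deviations = 1712
Step 4: Population variance = 1712 / 8 = 214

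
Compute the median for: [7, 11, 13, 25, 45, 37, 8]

13

Step 1: Sort the data in ascending order: [7, 8, 11, 13, 25, 37, 45]
Step 2: The number of values is n = 7.
Step 3: Since n is odd, the median is the middle value at position 4: 13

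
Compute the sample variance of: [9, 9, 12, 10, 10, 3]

9.3667

Step 1: Compute the mean: (9 + 9 + 12 + 10 + 10 + 3) / 6 = 8.8333
Step 2: Compute squared deviations from the mean:
  (9 - 8.8333)^2 = 0.0278
  (9 - 8.8333)^2 = 0.0278
  (12 - 8.8333)^2 = 10.0278
  (10 - 8.8333)^2 = 1.3611
  (10 - 8.8333)^2 = 1.3611
  (3 - 8.8333)^2 = 34.0278
Step 3: Sum of squared deviations = 46.8333
Step 4: Sample variance = 46.8333 / 5 = 9.3667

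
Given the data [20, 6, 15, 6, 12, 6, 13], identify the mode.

6

Step 1: Count the frequency of each value:
  6: appears 3 time(s)
  12: appears 1 time(s)
  13: appears 1 time(s)
  15: appears 1 time(s)
  20: appears 1 time(s)
Step 2: The value 6 appears most frequently (3 times).
Step 3: Mode = 6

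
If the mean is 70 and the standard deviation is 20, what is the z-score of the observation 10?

-3

Step 1: Recall the z-score formula: z = (x - mu) / sigma
Step 2: Substitute values: z = (10 - 70) / 20
Step 3: z = -60 / 20 = -3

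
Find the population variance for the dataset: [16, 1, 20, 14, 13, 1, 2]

55.102

Step 1: Compute the mean: (16 + 1 + 20 + 14 + 13 + 1 + 2) / 7 = 9.5714
Step 2: Compute squared deviations from the mean:
  (16 - 9.5714)^2 = 41.3265
  (1 - 9.5714)^2 = 73.4694
  (20 - 9.5714)^2 = 108.7551
  (14 - 9.5714)^2 = 19.6122
  (13 - 9.5714)^2 = 11.7551
  (1 - 9.5714)^2 = 73.4694
  (2 - 9.5714)^2 = 57.3265
Step 3: Sum of squared deviations = 385.7143
Step 4: Population variance = 385.7143 / 7 = 55.102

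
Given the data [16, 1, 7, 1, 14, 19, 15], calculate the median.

14

Step 1: Sort the data in ascending order: [1, 1, 7, 14, 15, 16, 19]
Step 2: The number of values is n = 7.
Step 3: Since n is odd, the median is the middle value at position 4: 14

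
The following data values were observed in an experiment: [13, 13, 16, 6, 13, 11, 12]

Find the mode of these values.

13

Step 1: Count the frequency of each value:
  6: appears 1 time(s)
  11: appears 1 time(s)
  12: appears 1 time(s)
  13: appears 3 time(s)
  16: appears 1 time(s)
Step 2: The value 13 appears most frequently (3 times).
Step 3: Mode = 13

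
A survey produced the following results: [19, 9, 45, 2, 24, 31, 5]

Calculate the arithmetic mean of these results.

19.2857

Step 1: Sum all values: 19 + 9 + 45 + 2 + 24 + 31 + 5 = 135
Step 2: Count the number of values: n = 7
Step 3: Mean = sum / n = 135 / 7 = 19.2857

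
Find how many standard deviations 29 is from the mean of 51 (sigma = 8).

-2.75

Step 1: Recall the z-score formula: z = (x - mu) / sigma
Step 2: Substitute values: z = (29 - 51) / 8
Step 3: z = -22 / 8 = -2.75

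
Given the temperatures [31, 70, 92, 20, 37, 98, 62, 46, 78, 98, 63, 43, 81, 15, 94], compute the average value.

61.8667

Step 1: Sum all values: 31 + 70 + 92 + 20 + 37 + 98 + 62 + 46 + 78 + 98 + 63 + 43 + 81 + 15 + 94 = 928
Step 2: Count the number of values: n = 15
Step 3: Mean = sum / n = 928 / 15 = 61.8667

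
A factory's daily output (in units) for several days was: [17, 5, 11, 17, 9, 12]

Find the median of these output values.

11.5

Step 1: Sort the data in ascending order: [5, 9, 11, 12, 17, 17]
Step 2: The number of values is n = 6.
Step 3: Since n is even, the median is the average of positions 3 and 4:
  Median = (11 + 12) / 2 = 11.5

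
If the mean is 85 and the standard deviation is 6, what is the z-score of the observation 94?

1.5

Step 1: Recall the z-score formula: z = (x - mu) / sigma
Step 2: Substitute values: z = (94 - 85) / 6
Step 3: z = 9 / 6 = 1.5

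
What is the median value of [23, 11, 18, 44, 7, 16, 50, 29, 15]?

18

Step 1: Sort the data in ascending order: [7, 11, 15, 16, 18, 23, 29, 44, 50]
Step 2: The number of values is n = 9.
Step 3: Since n is odd, the median is the middle value at position 5: 18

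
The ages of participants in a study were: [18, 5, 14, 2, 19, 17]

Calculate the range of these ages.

17

Step 1: Identify the maximum value: max = 19
Step 2: Identify the minimum value: min = 2
Step 3: Range = max - min = 19 - 2 = 17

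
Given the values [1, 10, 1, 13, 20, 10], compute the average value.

9.1667

Step 1: Sum all values: 1 + 10 + 1 + 13 + 20 + 10 = 55
Step 2: Count the number of values: n = 6
Step 3: Mean = sum / n = 55 / 6 = 9.1667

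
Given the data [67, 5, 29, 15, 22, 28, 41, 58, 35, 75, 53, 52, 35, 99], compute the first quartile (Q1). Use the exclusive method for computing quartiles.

26.5

Step 1: Sort the data: [5, 15, 22, 28, 29, 35, 35, 41, 52, 53, 58, 67, 75, 99]
Step 2: n = 14
Step 3: Using the exclusive quartile method:
  Q1 = 26.5
  Q2 (median) = 38
  Q3 = 60.25
  IQR = Q3 - Q1 = 60.25 - 26.5 = 33.75
Step 4: Q1 = 26.5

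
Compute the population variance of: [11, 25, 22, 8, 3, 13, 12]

50.5306

Step 1: Compute the mean: (11 + 25 + 22 + 8 + 3 + 13 + 12) / 7 = 13.4286
Step 2: Compute squared deviations from the mean:
  (11 - 13.4286)^2 = 5.898
  (25 - 13.4286)^2 = 133.898
  (22 - 13.4286)^2 = 73.4694
  (8 - 13.4286)^2 = 29.4694
  (3 - 13.4286)^2 = 108.7551
  (13 - 13.4286)^2 = 0.1837
  (12 - 13.4286)^2 = 2.0408
Step 3: Sum of squared deviations = 353.7143
Step 4: Population variance = 353.7143 / 7 = 50.5306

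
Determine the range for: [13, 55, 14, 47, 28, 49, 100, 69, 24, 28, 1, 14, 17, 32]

99

Step 1: Identify the maximum value: max = 100
Step 2: Identify the minimum value: min = 1
Step 3: Range = max - min = 100 - 1 = 99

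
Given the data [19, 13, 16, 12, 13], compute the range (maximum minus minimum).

7

Step 1: Identify the maximum value: max = 19
Step 2: Identify the minimum value: min = 12
Step 3: Range = max - min = 19 - 12 = 7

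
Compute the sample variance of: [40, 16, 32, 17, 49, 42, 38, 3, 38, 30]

203.1667

Step 1: Compute the mean: (40 + 16 + 32 + 17 + 49 + 42 + 38 + 3 + 38 + 30) / 10 = 30.5
Step 2: Compute squared deviations from the mean:
  (40 - 30.5)^2 = 90.25
  (16 - 30.5)^2 = 210.25
  (32 - 30.5)^2 = 2.25
  (17 - 30.5)^2 = 182.25
  (49 - 30.5)^2 = 342.25
  (42 - 30.5)^2 = 132.25
  (38 - 30.5)^2 = 56.25
  (3 - 30.5)^2 = 756.25
  (38 - 30.5)^2 = 56.25
  (30 - 30.5)^2 = 0.25
Step 3: Sum of squared deviations = 1828.5
Step 4: Sample variance = 1828.5 / 9 = 203.1667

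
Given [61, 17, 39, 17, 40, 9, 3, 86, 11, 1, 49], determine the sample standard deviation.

27.1075

Step 1: Compute the mean: 30.2727
Step 2: Sum of squared deviations from the mean: 7348.1818
Step 3: Sample variance = 7348.1818 / 10 = 734.8182
Step 4: Standard deviation = sqrt(734.8182) = 27.1075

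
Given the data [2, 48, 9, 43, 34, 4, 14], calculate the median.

14

Step 1: Sort the data in ascending order: [2, 4, 9, 14, 34, 43, 48]
Step 2: The number of values is n = 7.
Step 3: Since n is odd, the median is the middle value at position 4: 14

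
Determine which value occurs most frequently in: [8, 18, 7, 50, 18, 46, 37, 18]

18

Step 1: Count the frequency of each value:
  7: appears 1 time(s)
  8: appears 1 time(s)
  18: appears 3 time(s)
  37: appears 1 time(s)
  46: appears 1 time(s)
  50: appears 1 time(s)
Step 2: The value 18 appears most frequently (3 times).
Step 3: Mode = 18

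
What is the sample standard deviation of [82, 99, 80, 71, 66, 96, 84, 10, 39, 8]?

33.2608

Step 1: Compute the mean: 63.5
Step 2: Sum of squared deviations from the mean: 9956.5
Step 3: Sample variance = 9956.5 / 9 = 1106.2778
Step 4: Standard deviation = sqrt(1106.2778) = 33.2608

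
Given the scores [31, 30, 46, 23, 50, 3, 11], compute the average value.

27.7143

Step 1: Sum all values: 31 + 30 + 46 + 23 + 50 + 3 + 11 = 194
Step 2: Count the number of values: n = 7
Step 3: Mean = sum / n = 194 / 7 = 27.7143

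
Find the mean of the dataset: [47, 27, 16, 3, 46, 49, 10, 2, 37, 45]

28.2

Step 1: Sum all values: 47 + 27 + 16 + 3 + 46 + 49 + 10 + 2 + 37 + 45 = 282
Step 2: Count the number of values: n = 10
Step 3: Mean = sum / n = 282 / 10 = 28.2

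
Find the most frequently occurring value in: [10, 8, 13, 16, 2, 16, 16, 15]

16

Step 1: Count the frequency of each value:
  2: appears 1 time(s)
  8: appears 1 time(s)
  10: appears 1 time(s)
  13: appears 1 time(s)
  15: appears 1 time(s)
  16: appears 3 time(s)
Step 2: The value 16 appears most frequently (3 times).
Step 3: Mode = 16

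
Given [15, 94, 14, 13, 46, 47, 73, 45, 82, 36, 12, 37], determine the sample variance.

783.7879

Step 1: Compute the mean: (15 + 94 + 14 + 13 + 46 + 47 + 73 + 45 + 82 + 36 + 12 + 37) / 12 = 42.8333
Step 2: Compute squared deviations from the mean:
  (15 - 42.8333)^2 = 774.6944
  (94 - 42.8333)^2 = 2618.0278
  (14 - 42.8333)^2 = 831.3611
  (13 - 42.8333)^2 = 890.0278
  (46 - 42.8333)^2 = 10.0278
  (47 - 42.8333)^2 = 17.3611
  (73 - 42.8333)^2 = 910.0278
  (45 - 42.8333)^2 = 4.6944
  (82 - 42.8333)^2 = 1534.0278
  (36 - 42.8333)^2 = 46.6944
  (12 - 42.8333)^2 = 950.6944
  (37 - 42.8333)^2 = 34.0278
Step 3: Sum of squared deviations = 8621.6667
Step 4: Sample variance = 8621.6667 / 11 = 783.7879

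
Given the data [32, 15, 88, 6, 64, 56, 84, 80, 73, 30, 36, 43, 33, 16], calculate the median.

39.5

Step 1: Sort the data in ascending order: [6, 15, 16, 30, 32, 33, 36, 43, 56, 64, 73, 80, 84, 88]
Step 2: The number of values is n = 14.
Step 3: Since n is even, the median is the average of positions 7 and 8:
  Median = (36 + 43) / 2 = 39.5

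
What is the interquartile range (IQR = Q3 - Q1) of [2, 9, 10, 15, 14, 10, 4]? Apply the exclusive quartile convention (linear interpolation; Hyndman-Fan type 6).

10

Step 1: Sort the data: [2, 4, 9, 10, 10, 14, 15]
Step 2: n = 7
Step 3: Using the exclusive quartile method:
  Q1 = 4
  Q2 (median) = 10
  Q3 = 14
  IQR = Q3 - Q1 = 14 - 4 = 10
Step 4: IQR = 10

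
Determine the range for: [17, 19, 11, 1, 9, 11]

18

Step 1: Identify the maximum value: max = 19
Step 2: Identify the minimum value: min = 1
Step 3: Range = max - min = 19 - 1 = 18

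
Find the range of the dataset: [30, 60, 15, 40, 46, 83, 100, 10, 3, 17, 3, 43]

97

Step 1: Identify the maximum value: max = 100
Step 2: Identify the minimum value: min = 3
Step 3: Range = max - min = 100 - 3 = 97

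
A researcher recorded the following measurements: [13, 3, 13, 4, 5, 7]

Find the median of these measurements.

6

Step 1: Sort the data in ascending order: [3, 4, 5, 7, 13, 13]
Step 2: The number of values is n = 6.
Step 3: Since n is even, the median is the average of positions 3 and 4:
  Median = (5 + 7) / 2 = 6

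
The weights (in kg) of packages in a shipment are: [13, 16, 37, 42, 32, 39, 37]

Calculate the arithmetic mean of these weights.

30.8571

Step 1: Sum all values: 13 + 16 + 37 + 42 + 32 + 39 + 37 = 216
Step 2: Count the number of values: n = 7
Step 3: Mean = sum / n = 216 / 7 = 30.8571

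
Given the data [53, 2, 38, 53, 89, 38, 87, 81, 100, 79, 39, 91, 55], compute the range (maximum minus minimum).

98

Step 1: Identify the maximum value: max = 100
Step 2: Identify the minimum value: min = 2
Step 3: Range = max - min = 100 - 2 = 98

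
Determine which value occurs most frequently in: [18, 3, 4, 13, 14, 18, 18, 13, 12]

18

Step 1: Count the frequency of each value:
  3: appears 1 time(s)
  4: appears 1 time(s)
  12: appears 1 time(s)
  13: appears 2 time(s)
  14: appears 1 time(s)
  18: appears 3 time(s)
Step 2: The value 18 appears most frequently (3 times).
Step 3: Mode = 18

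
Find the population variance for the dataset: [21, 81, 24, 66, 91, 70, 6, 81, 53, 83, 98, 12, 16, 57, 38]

917.3156

Step 1: Compute the mean: (21 + 81 + 24 + 66 + 91 + 70 + 6 + 81 + 53 + 83 + 98 + 12 + 16 + 57 + 38) / 15 = 53.1333
Step 2: Compute squared deviations from the mean:
  (21 - 53.1333)^2 = 1032.5511
  (81 - 53.1333)^2 = 776.5511
  (24 - 53.1333)^2 = 848.7511
  (66 - 53.1333)^2 = 165.5511
  (91 - 53.1333)^2 = 1433.8844
  (70 - 53.1333)^2 = 284.4844
  (6 - 53.1333)^2 = 2221.5511
  (81 - 53.1333)^2 = 776.5511
  (53 - 53.1333)^2 = 0.0178
  (83 - 53.1333)^2 = 892.0178
  (98 - 53.1333)^2 = 2013.0178
  (12 - 53.1333)^2 = 1691.9511
  (16 - 53.1333)^2 = 1378.8844
  (57 - 53.1333)^2 = 14.9511
  (38 - 53.1333)^2 = 229.0178
Step 3: Sum of squared deviations = 13759.7333
Step 4: Population variance = 13759.7333 / 15 = 917.3156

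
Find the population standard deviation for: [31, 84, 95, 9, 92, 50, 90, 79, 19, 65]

30.5195

Step 1: Compute the mean: 61.4
Step 2: Sum of squared deviations from the mean: 9314.4
Step 3: Population variance = 9314.4 / 10 = 931.44
Step 4: Standard deviation = sqrt(931.44) = 30.5195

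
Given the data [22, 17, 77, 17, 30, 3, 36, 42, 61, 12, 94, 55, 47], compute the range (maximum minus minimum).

91

Step 1: Identify the maximum value: max = 94
Step 2: Identify the minimum value: min = 3
Step 3: Range = max - min = 94 - 3 = 91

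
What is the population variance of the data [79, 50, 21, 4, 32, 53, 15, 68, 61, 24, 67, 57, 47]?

494.2485

Step 1: Compute the mean: (79 + 50 + 21 + 4 + 32 + 53 + 15 + 68 + 61 + 24 + 67 + 57 + 47) / 13 = 44.4615
Step 2: Compute squared deviations from the mean:
  (79 - 44.4615)^2 = 1192.9053
  (50 - 44.4615)^2 = 30.6746
  (21 - 44.4615)^2 = 550.4438
  (4 - 44.4615)^2 = 1637.1361
  (32 - 44.4615)^2 = 155.2899
  (53 - 44.4615)^2 = 72.9053
  (15 - 44.4615)^2 = 867.9822
  (68 - 44.4615)^2 = 554.0592
  (61 - 44.4615)^2 = 273.5207
  (24 - 44.4615)^2 = 418.6746
  (67 - 44.4615)^2 = 507.9822
  (57 - 44.4615)^2 = 157.213
  (47 - 44.4615)^2 = 6.4438
Step 3: Sum of squared deviations = 6425.2308
Step 4: Population variance = 6425.2308 / 13 = 494.2485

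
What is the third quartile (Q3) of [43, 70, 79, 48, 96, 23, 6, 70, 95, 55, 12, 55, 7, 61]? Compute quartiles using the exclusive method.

72.25

Step 1: Sort the data: [6, 7, 12, 23, 43, 48, 55, 55, 61, 70, 70, 79, 95, 96]
Step 2: n = 14
Step 3: Using the exclusive quartile method:
  Q1 = 20.25
  Q2 (median) = 55
  Q3 = 72.25
  IQR = Q3 - Q1 = 72.25 - 20.25 = 52
Step 4: Q3 = 72.25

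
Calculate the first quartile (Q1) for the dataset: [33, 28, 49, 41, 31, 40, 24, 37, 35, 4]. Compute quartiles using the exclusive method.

27

Step 1: Sort the data: [4, 24, 28, 31, 33, 35, 37, 40, 41, 49]
Step 2: n = 10
Step 3: Using the exclusive quartile method:
  Q1 = 27
  Q2 (median) = 34
  Q3 = 40.25
  IQR = Q3 - Q1 = 40.25 - 27 = 13.25
Step 4: Q1 = 27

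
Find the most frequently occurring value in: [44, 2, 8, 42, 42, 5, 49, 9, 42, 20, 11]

42

Step 1: Count the frequency of each value:
  2: appears 1 time(s)
  5: appears 1 time(s)
  8: appears 1 time(s)
  9: appears 1 time(s)
  11: appears 1 time(s)
  20: appears 1 time(s)
  42: appears 3 time(s)
  44: appears 1 time(s)
  49: appears 1 time(s)
Step 2: The value 42 appears most frequently (3 times).
Step 3: Mode = 42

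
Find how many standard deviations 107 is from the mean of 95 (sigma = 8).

1.5

Step 1: Recall the z-score formula: z = (x - mu) / sigma
Step 2: Substitute values: z = (107 - 95) / 8
Step 3: z = 12 / 8 = 1.5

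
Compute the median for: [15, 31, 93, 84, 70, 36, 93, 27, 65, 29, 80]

65

Step 1: Sort the data in ascending order: [15, 27, 29, 31, 36, 65, 70, 80, 84, 93, 93]
Step 2: The number of values is n = 11.
Step 3: Since n is odd, the median is the middle value at position 6: 65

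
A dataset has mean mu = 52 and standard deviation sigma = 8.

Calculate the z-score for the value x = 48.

-0.5

Step 1: Recall the z-score formula: z = (x - mu) / sigma
Step 2: Substitute values: z = (48 - 52) / 8
Step 3: z = -4 / 8 = -0.5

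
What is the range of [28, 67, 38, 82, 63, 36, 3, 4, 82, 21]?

79

Step 1: Identify the maximum value: max = 82
Step 2: Identify the minimum value: min = 3
Step 3: Range = max - min = 82 - 3 = 79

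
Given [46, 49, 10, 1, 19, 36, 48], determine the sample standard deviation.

19.7436

Step 1: Compute the mean: 29.8571
Step 2: Sum of squared deviations from the mean: 2338.8571
Step 3: Sample variance = 2338.8571 / 6 = 389.8095
Step 4: Standard deviation = sqrt(389.8095) = 19.7436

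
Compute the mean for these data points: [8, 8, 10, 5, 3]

6.8

Step 1: Sum all values: 8 + 8 + 10 + 5 + 3 = 34
Step 2: Count the number of values: n = 5
Step 3: Mean = sum / n = 34 / 5 = 6.8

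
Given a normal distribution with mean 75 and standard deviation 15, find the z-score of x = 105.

2

Step 1: Recall the z-score formula: z = (x - mu) / sigma
Step 2: Substitute values: z = (105 - 75) / 15
Step 3: z = 30 / 15 = 2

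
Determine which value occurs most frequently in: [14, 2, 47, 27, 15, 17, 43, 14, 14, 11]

14

Step 1: Count the frequency of each value:
  2: appears 1 time(s)
  11: appears 1 time(s)
  14: appears 3 time(s)
  15: appears 1 time(s)
  17: appears 1 time(s)
  27: appears 1 time(s)
  43: appears 1 time(s)
  47: appears 1 time(s)
Step 2: The value 14 appears most frequently (3 times).
Step 3: Mode = 14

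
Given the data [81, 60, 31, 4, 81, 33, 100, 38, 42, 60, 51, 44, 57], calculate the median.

51

Step 1: Sort the data in ascending order: [4, 31, 33, 38, 42, 44, 51, 57, 60, 60, 81, 81, 100]
Step 2: The number of values is n = 13.
Step 3: Since n is odd, the median is the middle value at position 7: 51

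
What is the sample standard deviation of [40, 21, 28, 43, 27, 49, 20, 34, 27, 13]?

11.2428

Step 1: Compute the mean: 30.2
Step 2: Sum of squared deviations from the mean: 1137.6
Step 3: Sample variance = 1137.6 / 9 = 126.4
Step 4: Standard deviation = sqrt(126.4) = 11.2428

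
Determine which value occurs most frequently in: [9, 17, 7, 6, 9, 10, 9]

9

Step 1: Count the frequency of each value:
  6: appears 1 time(s)
  7: appears 1 time(s)
  9: appears 3 time(s)
  10: appears 1 time(s)
  17: appears 1 time(s)
Step 2: The value 9 appears most frequently (3 times).
Step 3: Mode = 9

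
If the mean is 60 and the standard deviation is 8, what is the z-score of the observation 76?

2

Step 1: Recall the z-score formula: z = (x - mu) / sigma
Step 2: Substitute values: z = (76 - 60) / 8
Step 3: z = 16 / 8 = 2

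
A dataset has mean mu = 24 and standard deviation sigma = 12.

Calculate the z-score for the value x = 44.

1.6667

Step 1: Recall the z-score formula: z = (x - mu) / sigma
Step 2: Substitute values: z = (44 - 24) / 12
Step 3: z = 20 / 12 = 1.6667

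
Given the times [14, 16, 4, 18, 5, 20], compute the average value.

12.8333

Step 1: Sum all values: 14 + 16 + 4 + 18 + 5 + 20 = 77
Step 2: Count the number of values: n = 6
Step 3: Mean = sum / n = 77 / 6 = 12.8333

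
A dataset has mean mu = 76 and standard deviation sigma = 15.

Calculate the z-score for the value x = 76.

0

Step 1: Recall the z-score formula: z = (x - mu) / sigma
Step 2: Substitute values: z = (76 - 76) / 15
Step 3: z = 0 / 15 = 0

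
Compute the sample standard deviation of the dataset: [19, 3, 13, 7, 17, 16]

6.253

Step 1: Compute the mean: 12.5
Step 2: Sum of squared deviations from the mean: 195.5
Step 3: Sample variance = 195.5 / 5 = 39.1
Step 4: Standard deviation = sqrt(39.1) = 6.253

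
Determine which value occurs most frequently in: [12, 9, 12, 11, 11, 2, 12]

12

Step 1: Count the frequency of each value:
  2: appears 1 time(s)
  9: appears 1 time(s)
  11: appears 2 time(s)
  12: appears 3 time(s)
Step 2: The value 12 appears most frequently (3 times).
Step 3: Mode = 12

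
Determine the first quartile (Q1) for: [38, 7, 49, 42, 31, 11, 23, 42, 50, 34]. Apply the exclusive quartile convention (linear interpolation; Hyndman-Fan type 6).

20

Step 1: Sort the data: [7, 11, 23, 31, 34, 38, 42, 42, 49, 50]
Step 2: n = 10
Step 3: Using the exclusive quartile method:
  Q1 = 20
  Q2 (median) = 36
  Q3 = 43.75
  IQR = Q3 - Q1 = 43.75 - 20 = 23.75
Step 4: Q1 = 20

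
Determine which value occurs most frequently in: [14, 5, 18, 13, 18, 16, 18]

18

Step 1: Count the frequency of each value:
  5: appears 1 time(s)
  13: appears 1 time(s)
  14: appears 1 time(s)
  16: appears 1 time(s)
  18: appears 3 time(s)
Step 2: The value 18 appears most frequently (3 times).
Step 3: Mode = 18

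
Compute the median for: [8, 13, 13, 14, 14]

13

Step 1: Sort the data in ascending order: [8, 13, 13, 14, 14]
Step 2: The number of values is n = 5.
Step 3: Since n is odd, the median is the middle value at position 3: 13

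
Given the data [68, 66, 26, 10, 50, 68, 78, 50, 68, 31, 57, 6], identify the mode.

68

Step 1: Count the frequency of each value:
  6: appears 1 time(s)
  10: appears 1 time(s)
  26: appears 1 time(s)
  31: appears 1 time(s)
  50: appears 2 time(s)
  57: appears 1 time(s)
  66: appears 1 time(s)
  68: appears 3 time(s)
  78: appears 1 time(s)
Step 2: The value 68 appears most frequently (3 times).
Step 3: Mode = 68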